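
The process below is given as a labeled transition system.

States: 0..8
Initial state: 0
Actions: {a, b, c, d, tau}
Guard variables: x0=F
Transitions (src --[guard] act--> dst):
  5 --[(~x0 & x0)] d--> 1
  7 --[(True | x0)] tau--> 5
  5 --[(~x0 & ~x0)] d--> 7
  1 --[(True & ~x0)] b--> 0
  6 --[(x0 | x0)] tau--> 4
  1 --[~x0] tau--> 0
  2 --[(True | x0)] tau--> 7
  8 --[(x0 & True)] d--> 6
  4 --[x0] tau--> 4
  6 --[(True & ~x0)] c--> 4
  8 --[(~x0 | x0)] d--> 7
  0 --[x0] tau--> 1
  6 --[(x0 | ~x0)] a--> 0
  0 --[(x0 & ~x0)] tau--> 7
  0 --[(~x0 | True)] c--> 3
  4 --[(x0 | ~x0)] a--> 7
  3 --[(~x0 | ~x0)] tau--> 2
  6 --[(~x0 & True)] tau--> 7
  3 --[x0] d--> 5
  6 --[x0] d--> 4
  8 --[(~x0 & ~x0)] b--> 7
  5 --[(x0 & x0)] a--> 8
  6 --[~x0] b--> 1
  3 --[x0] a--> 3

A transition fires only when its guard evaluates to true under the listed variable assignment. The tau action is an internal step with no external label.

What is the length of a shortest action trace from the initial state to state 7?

Answer: 3

Working:
Breadth-first toward 7:
  L0 = {0}
  L1 = {3}
  L2 = {2}
  L3 = {7}
depth(7)=3, e.g. c·tau·tau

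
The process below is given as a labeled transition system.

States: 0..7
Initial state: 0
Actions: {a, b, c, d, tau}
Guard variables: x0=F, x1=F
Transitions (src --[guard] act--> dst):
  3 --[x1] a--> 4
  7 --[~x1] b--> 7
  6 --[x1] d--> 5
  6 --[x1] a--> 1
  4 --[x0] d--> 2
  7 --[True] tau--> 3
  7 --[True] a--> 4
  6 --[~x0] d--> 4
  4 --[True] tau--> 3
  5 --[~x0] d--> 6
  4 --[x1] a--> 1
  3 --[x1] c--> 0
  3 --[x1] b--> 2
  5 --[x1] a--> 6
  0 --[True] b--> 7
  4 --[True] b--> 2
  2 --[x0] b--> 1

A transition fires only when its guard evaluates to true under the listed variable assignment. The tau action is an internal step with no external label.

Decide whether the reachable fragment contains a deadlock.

Answer: DEADLOCK at state 2

Working:
Reach set: {0,2,3,4,7}
  0: b→7  [1 out]
  2: ∅  [deadlock]
  3: ∅  [deadlock]
  4: b→2  tau→3  [2 out]
  7: a→4  b→7  tau→3  [3 out]
trace reaching 2: b·a·b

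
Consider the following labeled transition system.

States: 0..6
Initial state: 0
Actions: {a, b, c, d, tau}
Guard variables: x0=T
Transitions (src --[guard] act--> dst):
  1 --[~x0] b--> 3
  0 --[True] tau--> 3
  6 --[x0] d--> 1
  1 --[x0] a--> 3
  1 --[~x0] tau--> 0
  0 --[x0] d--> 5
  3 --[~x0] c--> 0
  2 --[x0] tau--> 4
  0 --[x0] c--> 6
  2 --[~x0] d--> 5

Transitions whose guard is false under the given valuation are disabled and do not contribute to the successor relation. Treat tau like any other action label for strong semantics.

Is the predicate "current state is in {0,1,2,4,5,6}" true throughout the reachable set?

Answer: INVARIANT VIOLATED at state 3

Analysis:
Safe = {0,1,2,4,5,6}
R = {0,1,3,5,6}
  0: ok
  1: ok
  3: ✗ unsafe
  5: ok
  6: ok
reach 3 via tau — violates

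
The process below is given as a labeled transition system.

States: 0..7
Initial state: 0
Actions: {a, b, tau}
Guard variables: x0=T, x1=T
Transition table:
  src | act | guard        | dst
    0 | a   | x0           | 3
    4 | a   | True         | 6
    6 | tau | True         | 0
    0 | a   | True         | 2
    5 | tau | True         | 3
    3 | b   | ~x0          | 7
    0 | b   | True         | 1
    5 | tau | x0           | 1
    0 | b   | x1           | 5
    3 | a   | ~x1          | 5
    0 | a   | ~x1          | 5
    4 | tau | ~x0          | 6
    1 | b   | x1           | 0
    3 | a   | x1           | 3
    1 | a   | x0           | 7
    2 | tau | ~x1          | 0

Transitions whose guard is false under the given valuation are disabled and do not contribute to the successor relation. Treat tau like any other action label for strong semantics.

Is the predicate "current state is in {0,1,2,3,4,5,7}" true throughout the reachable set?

Allowed set {0,1,2,3,4,5,7}
Reach set: {0,1,2,3,5,7}
  0: safe
  1: safe
  2: safe
  3: safe
  5: safe
  7: safe

Answer: INVARIANT HOLDS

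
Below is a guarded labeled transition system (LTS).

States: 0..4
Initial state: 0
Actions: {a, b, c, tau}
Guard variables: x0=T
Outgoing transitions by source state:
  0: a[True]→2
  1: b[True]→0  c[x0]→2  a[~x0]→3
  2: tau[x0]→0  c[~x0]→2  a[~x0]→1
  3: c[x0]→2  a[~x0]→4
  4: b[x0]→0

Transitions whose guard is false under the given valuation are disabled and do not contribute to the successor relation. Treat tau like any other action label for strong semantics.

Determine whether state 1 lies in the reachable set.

Guard filter leaves 6 enabled edge(s).
depth 0: {0}
depth 1: {2}  total {0,2}
Reach set: {0,2}

Answer: UNREACHABLE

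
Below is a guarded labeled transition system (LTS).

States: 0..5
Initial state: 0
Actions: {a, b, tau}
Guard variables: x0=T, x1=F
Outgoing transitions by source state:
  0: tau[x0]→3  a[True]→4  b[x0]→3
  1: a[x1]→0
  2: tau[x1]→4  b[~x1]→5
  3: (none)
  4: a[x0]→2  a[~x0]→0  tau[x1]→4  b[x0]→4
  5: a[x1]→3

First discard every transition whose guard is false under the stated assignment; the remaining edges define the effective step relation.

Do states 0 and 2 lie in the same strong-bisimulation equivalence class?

Compute ~ classes (split until stable):
  P[0] = {{0,1,2,3,4,5}}
  P[1] = {{0},{1,3,5},{2},{4}}
4 equivalence class(es) (converged in 2)
0∈{0}, 2∈{2}

Answer: NOT BISIMILAR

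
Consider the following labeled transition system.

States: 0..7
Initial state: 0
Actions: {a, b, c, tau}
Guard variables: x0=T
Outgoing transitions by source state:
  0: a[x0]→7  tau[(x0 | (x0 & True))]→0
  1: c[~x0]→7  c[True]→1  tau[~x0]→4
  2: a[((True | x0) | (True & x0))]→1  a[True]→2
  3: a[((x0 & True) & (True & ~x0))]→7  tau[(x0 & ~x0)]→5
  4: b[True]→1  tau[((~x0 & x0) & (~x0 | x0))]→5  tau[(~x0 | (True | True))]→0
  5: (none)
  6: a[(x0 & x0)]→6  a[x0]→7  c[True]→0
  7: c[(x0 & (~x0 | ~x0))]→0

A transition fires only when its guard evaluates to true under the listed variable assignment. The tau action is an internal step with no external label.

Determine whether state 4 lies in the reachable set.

After dropping false guards: 10 live edges.
Layer 0: {0}
Layer 1: {7}  total {0,7}
Reach set: {0,7}

Answer: UNREACHABLE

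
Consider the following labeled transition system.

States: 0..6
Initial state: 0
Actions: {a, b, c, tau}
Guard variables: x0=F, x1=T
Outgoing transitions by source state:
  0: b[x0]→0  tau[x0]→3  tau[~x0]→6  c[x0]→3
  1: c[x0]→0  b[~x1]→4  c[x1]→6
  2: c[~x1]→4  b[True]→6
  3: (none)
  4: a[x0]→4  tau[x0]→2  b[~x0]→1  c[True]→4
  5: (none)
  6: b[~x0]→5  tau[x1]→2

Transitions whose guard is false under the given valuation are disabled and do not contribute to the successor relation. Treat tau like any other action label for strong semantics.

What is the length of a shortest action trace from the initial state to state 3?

BFS to 3:
  depth 0: {0}
  depth 1: {6}
  depth 2: {2,5}
3 never appears.

Answer: UNREACHABLE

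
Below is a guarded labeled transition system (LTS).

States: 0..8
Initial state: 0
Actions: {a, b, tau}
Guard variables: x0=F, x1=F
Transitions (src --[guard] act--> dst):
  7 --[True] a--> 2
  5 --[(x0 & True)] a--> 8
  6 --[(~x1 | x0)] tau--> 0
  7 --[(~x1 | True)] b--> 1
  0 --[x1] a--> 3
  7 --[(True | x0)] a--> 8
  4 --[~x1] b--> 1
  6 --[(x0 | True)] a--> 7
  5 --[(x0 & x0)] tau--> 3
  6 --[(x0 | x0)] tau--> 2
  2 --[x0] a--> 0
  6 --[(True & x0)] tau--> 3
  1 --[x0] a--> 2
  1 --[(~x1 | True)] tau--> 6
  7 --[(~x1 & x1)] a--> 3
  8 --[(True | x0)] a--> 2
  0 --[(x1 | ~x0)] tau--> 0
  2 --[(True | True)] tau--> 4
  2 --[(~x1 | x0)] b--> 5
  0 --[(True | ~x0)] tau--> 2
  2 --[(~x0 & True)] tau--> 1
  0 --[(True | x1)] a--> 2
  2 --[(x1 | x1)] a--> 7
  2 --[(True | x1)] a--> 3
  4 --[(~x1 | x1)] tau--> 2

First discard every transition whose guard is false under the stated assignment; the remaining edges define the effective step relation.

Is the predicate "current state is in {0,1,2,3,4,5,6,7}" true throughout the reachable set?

Answer: INVARIANT VIOLATED at state 8

Working:
Allowed set {0,1,2,3,4,5,6,7}
R = {0,1,2,3,4,5,6,7,8}
  0: safe
  1: safe
  2: safe
  3: safe
  4: safe
  5: safe
  6: safe
  7: safe
  8: VIOLATES
reach 8 via tau·tau·tau·a·a — violates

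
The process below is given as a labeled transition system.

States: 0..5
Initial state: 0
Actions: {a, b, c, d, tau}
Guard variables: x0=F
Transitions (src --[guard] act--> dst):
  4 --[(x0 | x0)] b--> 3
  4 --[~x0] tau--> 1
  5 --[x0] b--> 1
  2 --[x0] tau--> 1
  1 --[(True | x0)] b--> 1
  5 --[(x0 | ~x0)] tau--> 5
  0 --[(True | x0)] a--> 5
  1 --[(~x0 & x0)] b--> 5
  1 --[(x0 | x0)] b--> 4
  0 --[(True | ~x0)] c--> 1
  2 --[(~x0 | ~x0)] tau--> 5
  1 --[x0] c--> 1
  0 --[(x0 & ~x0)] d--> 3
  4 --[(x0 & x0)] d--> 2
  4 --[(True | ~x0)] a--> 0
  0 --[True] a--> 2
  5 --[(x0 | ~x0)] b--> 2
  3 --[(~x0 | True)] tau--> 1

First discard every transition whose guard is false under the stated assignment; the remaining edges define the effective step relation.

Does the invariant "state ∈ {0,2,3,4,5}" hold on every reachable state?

Allowed set {0,2,3,4,5}
Reach set: {0,1,2,5}
  0: safe
  1: outside
  2: safe
  5: safe
witness against invariant: c → 1

Answer: INVARIANT VIOLATED at state 1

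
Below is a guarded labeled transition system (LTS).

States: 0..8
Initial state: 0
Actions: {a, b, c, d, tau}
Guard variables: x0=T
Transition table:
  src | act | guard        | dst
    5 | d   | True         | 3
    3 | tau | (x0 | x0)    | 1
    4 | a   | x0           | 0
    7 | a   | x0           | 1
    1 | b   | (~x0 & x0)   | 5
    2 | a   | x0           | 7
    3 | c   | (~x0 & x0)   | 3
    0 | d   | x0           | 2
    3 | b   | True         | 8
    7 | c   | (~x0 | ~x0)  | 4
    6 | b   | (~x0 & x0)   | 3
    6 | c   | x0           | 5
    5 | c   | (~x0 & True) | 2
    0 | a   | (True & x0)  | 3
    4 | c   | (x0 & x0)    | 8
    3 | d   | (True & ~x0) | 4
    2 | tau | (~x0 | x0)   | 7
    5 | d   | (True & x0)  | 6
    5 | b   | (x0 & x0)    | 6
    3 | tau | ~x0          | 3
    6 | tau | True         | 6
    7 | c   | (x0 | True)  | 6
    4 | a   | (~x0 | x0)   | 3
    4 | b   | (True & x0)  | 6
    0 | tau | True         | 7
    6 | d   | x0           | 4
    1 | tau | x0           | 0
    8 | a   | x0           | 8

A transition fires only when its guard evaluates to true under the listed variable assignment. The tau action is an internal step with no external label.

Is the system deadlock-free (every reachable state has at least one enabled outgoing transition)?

Answer: DEADLOCK-FREE

Trace:
Reachable = {0,1,2,3,4,5,6,7,8}
  0: a→3  d→2  tau→7  [3 exit(s)]
  1: tau→0  [1 exit(s)]
  2: a→7  tau→7  [2 exit(s)]
  3: b→8  tau→1  [2 exit(s)]
  4: a→0  a→3  b→6  c→8  [4 exit(s)]
  5: b→6  d→3  d→6  [3 exit(s)]
  6: c→5  d→4  tau→6  [3 exit(s)]
  7: a→1  c→6  [2 exit(s)]
  8: a→8  [1 exit(s)]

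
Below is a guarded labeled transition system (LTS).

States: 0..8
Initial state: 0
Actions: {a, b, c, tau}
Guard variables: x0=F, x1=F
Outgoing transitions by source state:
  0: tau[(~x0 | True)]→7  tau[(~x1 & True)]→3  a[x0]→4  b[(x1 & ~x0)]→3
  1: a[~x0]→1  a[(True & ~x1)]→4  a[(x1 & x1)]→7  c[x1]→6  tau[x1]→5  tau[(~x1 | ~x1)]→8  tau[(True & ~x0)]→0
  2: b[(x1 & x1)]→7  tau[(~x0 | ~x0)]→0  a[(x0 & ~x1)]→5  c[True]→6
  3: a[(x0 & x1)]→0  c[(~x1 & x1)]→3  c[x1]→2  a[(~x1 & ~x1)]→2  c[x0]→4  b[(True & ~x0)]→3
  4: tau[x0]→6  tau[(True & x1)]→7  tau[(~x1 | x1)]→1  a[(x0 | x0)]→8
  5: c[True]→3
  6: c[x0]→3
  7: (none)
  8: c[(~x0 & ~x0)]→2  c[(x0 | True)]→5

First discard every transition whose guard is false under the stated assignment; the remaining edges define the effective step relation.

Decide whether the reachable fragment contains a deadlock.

Answer: DEADLOCK at state 6

Analysis:
R = {0,2,3,6,7}
  0: tau→3  tau→7  [2 exit(s)]
  2: c→6  tau→0  [2 exit(s)]
  3: a→2  b→3  [2 exit(s)]
  6: ∅  [no exit]
  7: ∅  [no exit]
trace reaching 6: tau·a·c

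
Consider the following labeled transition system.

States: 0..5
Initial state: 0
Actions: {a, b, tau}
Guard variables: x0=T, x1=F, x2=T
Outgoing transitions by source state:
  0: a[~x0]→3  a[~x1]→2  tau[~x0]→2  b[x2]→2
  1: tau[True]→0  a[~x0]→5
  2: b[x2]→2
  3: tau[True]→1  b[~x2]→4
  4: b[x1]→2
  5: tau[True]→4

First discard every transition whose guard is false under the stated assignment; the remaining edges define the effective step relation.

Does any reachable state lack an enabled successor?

Answer: DEADLOCK-FREE

Analysis:
Reach set: {0,2}
  0: a→2  b→2  [2 out]
  2: b→2  [1 out]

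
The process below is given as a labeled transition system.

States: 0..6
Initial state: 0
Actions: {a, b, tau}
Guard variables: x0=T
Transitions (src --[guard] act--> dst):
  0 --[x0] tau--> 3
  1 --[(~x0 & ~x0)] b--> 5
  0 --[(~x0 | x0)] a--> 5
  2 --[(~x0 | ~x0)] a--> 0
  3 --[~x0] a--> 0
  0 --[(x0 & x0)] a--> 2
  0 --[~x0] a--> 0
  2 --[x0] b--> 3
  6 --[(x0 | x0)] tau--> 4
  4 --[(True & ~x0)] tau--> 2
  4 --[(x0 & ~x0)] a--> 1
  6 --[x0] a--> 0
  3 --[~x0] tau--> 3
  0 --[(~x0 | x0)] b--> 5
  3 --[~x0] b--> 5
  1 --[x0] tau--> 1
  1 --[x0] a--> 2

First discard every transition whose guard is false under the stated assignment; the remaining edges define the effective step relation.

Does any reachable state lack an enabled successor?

Reachable = {0,2,3,5}
  0: a→2  a→5  b→5  tau→3  [4 exit(s)]
  2: b→3  [1 exit(s)]
  3: ∅  [STUCK]
  5: ∅  [STUCK]
witness 3: tau

Answer: DEADLOCK at state 3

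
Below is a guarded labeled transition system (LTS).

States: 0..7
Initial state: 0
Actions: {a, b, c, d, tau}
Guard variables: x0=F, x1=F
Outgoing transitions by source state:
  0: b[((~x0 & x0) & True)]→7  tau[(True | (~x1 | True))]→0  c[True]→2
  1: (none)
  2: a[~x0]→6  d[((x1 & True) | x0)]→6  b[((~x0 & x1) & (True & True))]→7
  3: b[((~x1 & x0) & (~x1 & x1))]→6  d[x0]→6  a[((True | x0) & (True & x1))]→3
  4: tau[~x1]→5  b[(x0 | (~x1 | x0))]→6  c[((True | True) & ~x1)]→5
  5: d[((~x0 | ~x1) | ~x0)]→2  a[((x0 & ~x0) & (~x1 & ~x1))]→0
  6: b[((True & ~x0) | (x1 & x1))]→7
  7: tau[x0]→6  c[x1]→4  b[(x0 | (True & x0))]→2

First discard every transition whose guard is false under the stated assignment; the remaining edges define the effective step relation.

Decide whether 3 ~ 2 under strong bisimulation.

Compute ~ classes (split until stable):
  round 0: {{0,1,2,3,4,5,6,7}}
  round 1: {{0},{1,3,7},{2},{4},{5},{6}}
stable after 2 split(s): 6 block(s)
3∈{1,3,7}, 2∈{2}

Answer: NOT BISIMILAR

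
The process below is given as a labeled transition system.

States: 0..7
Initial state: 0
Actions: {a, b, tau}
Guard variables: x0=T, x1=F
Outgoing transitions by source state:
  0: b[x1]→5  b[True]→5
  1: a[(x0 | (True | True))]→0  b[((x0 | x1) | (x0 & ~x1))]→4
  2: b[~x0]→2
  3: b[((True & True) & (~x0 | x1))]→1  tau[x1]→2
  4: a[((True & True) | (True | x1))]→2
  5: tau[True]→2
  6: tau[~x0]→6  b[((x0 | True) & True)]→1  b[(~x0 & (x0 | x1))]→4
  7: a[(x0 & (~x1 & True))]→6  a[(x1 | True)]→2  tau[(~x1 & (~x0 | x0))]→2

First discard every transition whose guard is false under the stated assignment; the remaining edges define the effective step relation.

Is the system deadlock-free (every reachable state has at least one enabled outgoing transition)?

Reachable = {0,2,5}
  0: b→5  [1 exit(s)]
  2: ∅  [deadlock]
  5: tau→2  [1 exit(s)]
Path to 2: b·tau

Answer: DEADLOCK at state 2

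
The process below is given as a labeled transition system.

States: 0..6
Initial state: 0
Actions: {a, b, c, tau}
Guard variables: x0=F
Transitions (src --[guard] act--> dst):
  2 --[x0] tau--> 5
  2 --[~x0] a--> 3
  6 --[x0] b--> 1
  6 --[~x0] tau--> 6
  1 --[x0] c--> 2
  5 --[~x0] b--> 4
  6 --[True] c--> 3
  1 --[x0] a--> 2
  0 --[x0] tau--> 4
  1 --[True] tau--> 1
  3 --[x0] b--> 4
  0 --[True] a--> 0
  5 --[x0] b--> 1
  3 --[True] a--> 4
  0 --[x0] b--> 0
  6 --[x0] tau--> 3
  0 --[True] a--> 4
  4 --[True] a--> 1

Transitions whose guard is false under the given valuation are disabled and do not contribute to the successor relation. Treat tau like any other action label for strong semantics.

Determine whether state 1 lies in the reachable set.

Answer: REACHABLE

Trace:
9 transition(s) survive guard evaluation.
depth 0: {0}
depth 1: {4}  cumulative {0,4}
depth 2: {1}  cumulative {0,1,4}
R = {0,1,4}
trace reaching 1: a·a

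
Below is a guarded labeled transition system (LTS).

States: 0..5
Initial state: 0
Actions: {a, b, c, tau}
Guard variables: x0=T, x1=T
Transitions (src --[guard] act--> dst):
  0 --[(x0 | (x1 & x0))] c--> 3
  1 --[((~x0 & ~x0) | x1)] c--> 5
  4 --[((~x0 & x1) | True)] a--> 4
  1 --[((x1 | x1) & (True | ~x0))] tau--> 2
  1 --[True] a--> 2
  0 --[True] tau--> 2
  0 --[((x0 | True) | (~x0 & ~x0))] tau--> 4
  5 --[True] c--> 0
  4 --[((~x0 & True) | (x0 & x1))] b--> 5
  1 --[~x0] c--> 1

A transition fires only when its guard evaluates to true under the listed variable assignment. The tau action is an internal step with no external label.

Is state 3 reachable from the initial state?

9 transition(s) survive guard evaluation.
Layer 0: {0}
Layer 1: {2,3,4}  cumulative {0,2,3,4}
Layer 2: {5}  cumulative {0,2,3,4,5}
Reach set: {0,2,3,4,5}
Path to 3: c

Answer: REACHABLE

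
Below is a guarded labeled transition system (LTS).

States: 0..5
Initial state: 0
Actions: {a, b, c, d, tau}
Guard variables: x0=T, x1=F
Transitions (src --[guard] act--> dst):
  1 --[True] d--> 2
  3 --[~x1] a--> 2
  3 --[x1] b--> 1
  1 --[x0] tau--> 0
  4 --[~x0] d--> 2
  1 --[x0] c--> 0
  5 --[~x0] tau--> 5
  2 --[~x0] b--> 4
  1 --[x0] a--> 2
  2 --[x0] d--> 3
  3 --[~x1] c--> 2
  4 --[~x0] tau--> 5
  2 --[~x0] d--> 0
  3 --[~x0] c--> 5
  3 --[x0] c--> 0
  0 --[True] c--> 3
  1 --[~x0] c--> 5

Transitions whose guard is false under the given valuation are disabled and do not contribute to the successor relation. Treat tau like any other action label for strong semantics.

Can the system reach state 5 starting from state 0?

After dropping false guards: 9 live edges.
Layer 0: {0}
Layer 1: {3}  cumulative {0,3}
Layer 2: {2}  cumulative {0,2,3}
Reachable = {0,2,3}

Answer: UNREACHABLE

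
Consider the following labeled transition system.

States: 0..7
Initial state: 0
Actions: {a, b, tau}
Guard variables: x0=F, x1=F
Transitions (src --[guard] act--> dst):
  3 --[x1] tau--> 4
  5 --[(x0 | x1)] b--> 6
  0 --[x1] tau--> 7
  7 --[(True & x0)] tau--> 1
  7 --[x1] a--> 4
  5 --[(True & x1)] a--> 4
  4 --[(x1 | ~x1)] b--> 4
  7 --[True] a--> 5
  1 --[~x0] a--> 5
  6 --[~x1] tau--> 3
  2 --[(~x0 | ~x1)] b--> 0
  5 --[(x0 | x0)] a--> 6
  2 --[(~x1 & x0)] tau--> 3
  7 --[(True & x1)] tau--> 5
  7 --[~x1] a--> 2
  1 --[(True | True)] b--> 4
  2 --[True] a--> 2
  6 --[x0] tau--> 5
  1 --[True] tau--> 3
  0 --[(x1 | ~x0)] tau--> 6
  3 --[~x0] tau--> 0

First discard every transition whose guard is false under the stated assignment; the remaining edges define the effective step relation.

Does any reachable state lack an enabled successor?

Reach set: {0,3,6}
  0: tau→6  [deg 1]
  3: tau→0  [deg 1]
  6: tau→3  [deg 1]

Answer: DEADLOCK-FREE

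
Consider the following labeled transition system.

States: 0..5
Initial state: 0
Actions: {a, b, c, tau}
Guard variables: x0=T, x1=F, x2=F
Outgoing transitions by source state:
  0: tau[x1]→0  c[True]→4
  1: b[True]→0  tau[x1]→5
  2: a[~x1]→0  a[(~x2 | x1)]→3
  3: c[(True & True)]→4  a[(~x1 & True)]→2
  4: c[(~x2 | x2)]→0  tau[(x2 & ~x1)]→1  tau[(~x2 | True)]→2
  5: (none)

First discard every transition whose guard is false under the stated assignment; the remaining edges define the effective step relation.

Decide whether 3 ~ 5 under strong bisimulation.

Bisimulation quotient by refinement:
  π0 = {{0,1,2,3,4,5}}
  π1 = {{0},{1},{2},{3},{4},{5}}
Fixed point at round 2; 6 class(es).
[3]={3}  [5]={5}

Answer: NOT BISIMILAR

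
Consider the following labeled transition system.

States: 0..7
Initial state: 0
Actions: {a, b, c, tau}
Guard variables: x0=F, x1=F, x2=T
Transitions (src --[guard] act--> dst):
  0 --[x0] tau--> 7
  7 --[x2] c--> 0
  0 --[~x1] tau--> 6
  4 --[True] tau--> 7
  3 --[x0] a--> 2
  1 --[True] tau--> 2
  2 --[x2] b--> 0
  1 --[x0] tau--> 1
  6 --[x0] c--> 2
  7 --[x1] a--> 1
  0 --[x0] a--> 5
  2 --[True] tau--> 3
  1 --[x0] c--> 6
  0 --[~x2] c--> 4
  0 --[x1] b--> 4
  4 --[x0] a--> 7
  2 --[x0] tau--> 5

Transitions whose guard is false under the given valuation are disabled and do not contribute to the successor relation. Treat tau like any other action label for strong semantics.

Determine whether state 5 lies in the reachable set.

Guard filter leaves 6 enabled edge(s).
L0 = {0}
L1 = {6}  cumulative {0,6}
Reach set: {0,6}

Answer: UNREACHABLE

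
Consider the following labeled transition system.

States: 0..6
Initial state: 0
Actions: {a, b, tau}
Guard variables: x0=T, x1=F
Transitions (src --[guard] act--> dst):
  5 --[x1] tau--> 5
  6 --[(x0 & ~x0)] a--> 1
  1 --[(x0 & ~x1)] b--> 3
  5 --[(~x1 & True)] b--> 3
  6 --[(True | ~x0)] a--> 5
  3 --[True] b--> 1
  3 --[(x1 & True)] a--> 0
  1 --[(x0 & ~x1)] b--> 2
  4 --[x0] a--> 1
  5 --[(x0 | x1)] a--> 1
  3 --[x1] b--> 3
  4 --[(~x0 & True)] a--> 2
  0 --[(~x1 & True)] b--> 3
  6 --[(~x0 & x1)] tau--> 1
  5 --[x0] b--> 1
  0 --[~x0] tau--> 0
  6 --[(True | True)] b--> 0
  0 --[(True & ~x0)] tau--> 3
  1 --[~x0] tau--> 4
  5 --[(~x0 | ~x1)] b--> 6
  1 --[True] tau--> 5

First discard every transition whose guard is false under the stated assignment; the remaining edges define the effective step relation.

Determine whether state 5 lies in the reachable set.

Answer: REACHABLE

Working:
12 transition(s) survive guard evaluation.
depth 0: {0}
depth 1: {3}  now seen {0,3}
depth 2: {1}  now seen {0,1,3}
depth 3: {2,5}  now seen {0,1,2,3,5}
depth 4: {6}  now seen {0,1,2,3,5,6}
Reach set: {0,1,2,3,5,6}
witness 5: b·b·tau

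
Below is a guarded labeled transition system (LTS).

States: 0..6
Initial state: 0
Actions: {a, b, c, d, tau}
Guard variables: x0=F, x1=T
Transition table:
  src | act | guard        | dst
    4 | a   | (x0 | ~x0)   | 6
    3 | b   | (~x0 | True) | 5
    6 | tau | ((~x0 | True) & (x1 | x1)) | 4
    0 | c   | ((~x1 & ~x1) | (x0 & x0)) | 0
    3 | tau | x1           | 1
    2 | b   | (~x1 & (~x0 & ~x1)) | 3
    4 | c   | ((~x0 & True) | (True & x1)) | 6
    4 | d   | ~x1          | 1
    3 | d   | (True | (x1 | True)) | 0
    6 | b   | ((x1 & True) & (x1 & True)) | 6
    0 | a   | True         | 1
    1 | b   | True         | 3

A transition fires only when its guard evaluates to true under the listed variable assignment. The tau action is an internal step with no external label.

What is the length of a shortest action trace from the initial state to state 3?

Answer: 2

Analysis:
Layered search for 3:
  depth 0: {0}
  depth 1: {1}
  depth 2: {3}
first hit 3 at d=2 via a·b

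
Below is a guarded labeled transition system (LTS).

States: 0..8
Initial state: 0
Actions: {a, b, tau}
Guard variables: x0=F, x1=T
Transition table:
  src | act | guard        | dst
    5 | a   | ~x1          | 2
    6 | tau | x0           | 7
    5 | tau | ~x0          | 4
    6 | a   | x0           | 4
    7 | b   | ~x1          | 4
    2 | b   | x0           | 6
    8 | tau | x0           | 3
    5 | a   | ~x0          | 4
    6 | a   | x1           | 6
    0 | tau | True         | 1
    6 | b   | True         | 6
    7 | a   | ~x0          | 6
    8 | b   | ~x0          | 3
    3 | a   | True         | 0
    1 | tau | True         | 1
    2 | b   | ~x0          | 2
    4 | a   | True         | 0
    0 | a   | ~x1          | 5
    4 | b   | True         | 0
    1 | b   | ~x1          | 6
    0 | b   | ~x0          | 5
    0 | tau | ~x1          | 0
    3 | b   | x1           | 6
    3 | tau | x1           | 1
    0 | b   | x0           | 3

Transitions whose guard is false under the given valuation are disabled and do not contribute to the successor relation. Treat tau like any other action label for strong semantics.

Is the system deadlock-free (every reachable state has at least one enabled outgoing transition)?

Answer: DEADLOCK-FREE

Working:
Reachable = {0,1,4,5}
  0: b→5  tau→1  [2 out]
  1: tau→1  [1 out]
  4: a→0  b→0  [2 out]
  5: a→4  tau→4  [2 out]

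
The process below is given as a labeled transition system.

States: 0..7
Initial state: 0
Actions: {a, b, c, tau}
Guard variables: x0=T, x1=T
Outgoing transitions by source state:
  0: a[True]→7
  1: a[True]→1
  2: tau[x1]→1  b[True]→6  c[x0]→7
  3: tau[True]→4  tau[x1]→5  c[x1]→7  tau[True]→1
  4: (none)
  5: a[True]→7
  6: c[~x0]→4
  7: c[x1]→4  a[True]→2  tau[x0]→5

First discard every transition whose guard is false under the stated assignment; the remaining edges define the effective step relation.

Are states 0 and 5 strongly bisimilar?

Answer: BISIMILAR

Trace:
Refine partition for ~:
  P[0] = {{0,1,2,3,4,5,6,7}}
  P[1] = {{0,1,5},{2},{3},{4,6},{7}}
  P[2] = {{0,5},{1},{2},{3},{4,6},{7}}
Fixed point at round 3; 6 class(es).
[0]={0,5}  [5]={0,5}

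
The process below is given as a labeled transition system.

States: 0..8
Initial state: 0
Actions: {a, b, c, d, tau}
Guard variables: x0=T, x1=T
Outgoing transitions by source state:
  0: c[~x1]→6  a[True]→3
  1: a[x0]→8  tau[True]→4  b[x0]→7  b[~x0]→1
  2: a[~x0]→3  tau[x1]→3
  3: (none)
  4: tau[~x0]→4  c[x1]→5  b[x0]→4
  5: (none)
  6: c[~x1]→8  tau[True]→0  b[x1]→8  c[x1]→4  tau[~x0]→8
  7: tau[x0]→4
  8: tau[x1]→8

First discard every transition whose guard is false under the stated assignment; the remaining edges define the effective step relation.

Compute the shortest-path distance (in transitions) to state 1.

Layered search for 1:
  Layer 0: {0}
  Layer 1: {3}
1 never appears.

Answer: UNREACHABLE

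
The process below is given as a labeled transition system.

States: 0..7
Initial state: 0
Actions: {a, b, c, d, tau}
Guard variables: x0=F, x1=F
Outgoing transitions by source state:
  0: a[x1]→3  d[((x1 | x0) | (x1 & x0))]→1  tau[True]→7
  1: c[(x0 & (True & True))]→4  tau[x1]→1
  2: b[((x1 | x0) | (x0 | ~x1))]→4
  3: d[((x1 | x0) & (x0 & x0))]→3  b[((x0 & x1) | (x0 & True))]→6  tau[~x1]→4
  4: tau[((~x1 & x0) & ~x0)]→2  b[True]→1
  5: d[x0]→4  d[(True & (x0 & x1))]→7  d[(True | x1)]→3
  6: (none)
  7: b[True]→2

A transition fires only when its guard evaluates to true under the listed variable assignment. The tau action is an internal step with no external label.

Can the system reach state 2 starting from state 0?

Answer: REACHABLE

Trace:
Guard filter leaves 6 enabled edge(s).
L0 = {0}
L1 = {7}  now seen {0,7}
L2 = {2}  now seen {0,2,7}
L3 = {4}  now seen {0,2,4,7}
L4 = {1}  now seen {0,1,2,4,7}
R = {0,1,2,4,7}
witness 2: tau·b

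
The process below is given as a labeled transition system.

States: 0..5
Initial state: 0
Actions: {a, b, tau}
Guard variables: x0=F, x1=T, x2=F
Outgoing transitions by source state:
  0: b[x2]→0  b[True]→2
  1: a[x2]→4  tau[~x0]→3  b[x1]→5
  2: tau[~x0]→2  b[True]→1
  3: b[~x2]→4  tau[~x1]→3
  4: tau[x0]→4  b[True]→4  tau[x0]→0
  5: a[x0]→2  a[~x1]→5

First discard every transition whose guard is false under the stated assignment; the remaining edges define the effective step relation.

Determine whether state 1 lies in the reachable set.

Answer: REACHABLE

Trace:
After dropping false guards: 7 live edges.
Layer 0: {0}
Layer 1: {2}  total {0,2}
Layer 2: {1}  total {0,1,2}
Layer 3: {3,5}  total {0,1,2,3,5}
Layer 4: {4}  total {0,1,2,3,4,5}
Reachable = {0,1,2,3,4,5}
Path to 1: b·b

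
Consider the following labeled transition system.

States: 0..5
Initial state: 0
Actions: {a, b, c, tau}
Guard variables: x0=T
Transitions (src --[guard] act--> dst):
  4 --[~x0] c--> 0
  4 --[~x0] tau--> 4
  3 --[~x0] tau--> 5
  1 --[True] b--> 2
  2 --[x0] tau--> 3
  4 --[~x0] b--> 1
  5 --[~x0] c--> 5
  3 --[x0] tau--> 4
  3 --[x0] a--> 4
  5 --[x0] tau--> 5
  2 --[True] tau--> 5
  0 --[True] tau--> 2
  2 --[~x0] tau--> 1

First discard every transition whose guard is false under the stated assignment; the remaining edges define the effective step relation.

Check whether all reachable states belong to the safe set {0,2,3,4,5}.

Answer: INVARIANT HOLDS

Working:
Allowed set {0,2,3,4,5}
Reach set: {0,2,3,4,5}
  0: safe
  2: safe
  3: safe
  4: safe
  5: safe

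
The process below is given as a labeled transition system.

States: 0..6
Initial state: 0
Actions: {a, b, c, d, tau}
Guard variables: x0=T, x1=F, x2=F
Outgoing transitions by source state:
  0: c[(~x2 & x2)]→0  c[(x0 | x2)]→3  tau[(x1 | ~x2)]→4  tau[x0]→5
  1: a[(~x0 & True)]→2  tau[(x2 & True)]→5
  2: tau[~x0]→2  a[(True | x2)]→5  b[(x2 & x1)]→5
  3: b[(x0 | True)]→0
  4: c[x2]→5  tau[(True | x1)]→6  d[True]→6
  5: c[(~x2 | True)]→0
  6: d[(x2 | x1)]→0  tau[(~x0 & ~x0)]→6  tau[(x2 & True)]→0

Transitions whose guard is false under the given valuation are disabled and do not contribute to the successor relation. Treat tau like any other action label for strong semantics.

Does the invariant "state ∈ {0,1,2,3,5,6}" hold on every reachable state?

Answer: INVARIANT VIOLATED at state 4

Trace:
Allowed set {0,1,2,3,5,6}
Reachable = {0,3,4,5,6}
  0: ok
  3: ok
  4: ✗ unsafe
  5: ok
  6: ok
witness against invariant: tau → 4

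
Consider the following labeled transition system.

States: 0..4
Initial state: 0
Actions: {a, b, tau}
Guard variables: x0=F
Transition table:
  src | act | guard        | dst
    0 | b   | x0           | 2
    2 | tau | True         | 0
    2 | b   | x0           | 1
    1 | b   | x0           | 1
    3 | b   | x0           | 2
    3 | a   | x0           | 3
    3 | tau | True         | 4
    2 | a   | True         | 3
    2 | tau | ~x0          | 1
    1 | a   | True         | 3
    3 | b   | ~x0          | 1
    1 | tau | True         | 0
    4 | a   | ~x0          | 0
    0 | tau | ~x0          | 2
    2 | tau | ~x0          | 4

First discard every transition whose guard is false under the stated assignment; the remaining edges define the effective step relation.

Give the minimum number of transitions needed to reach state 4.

Answer: 2

Trace:
Breadth-first toward 4:
  Layer 0: {0}
  Layer 1: {2}
  Layer 2: {1,3,4}
first hit 4 at d=2 via tau·tau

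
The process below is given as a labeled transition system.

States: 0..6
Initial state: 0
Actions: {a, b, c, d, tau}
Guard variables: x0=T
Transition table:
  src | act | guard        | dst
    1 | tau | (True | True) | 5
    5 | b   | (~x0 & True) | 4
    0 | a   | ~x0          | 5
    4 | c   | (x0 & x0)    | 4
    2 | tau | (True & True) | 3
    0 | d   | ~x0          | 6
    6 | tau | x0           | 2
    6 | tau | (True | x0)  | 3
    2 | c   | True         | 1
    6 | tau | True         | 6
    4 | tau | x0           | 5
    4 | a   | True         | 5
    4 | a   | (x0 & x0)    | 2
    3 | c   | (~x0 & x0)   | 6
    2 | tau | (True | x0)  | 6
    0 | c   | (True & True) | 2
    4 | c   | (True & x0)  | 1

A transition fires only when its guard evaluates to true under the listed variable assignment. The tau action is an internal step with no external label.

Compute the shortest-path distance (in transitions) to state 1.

Answer: 2

Working:
Layered search for 1:
  L0 = {0}
  L1 = {2}
  L2 = {1,3,6}
depth(1)=2, e.g. c·c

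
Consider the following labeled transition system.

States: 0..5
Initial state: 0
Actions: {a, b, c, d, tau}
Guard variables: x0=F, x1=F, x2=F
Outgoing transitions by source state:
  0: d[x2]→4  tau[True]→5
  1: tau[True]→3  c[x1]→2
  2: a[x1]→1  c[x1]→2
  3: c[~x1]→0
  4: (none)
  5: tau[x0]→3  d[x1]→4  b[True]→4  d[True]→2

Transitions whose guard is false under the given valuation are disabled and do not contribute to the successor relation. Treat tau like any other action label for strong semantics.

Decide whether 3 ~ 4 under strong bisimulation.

Answer: NOT BISIMILAR

Trace:
Bisimulation quotient by refinement:
  π0 = {{0,1,2,3,4,5}}
  π1 = {{0,1},{2,4},{3},{5}}
  π2 = {{0},{1},{2,4},{3},{5}}
stable after 3 split(s): 5 block(s)
class of 3: {3}; class of 4: {2,4}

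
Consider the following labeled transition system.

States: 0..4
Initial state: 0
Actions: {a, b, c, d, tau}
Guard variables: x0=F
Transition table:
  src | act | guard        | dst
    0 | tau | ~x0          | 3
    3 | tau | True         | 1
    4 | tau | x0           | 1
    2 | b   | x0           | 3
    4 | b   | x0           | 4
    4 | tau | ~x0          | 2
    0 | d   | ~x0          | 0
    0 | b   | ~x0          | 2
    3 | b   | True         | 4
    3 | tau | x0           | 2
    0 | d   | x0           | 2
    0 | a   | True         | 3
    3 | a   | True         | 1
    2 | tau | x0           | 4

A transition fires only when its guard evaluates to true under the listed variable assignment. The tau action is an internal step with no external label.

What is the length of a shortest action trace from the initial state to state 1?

Answer: 2

Working:
BFS to 1:
  Layer 0: {0}
  Layer 1: {2,3}
  Layer 2: {1,4}
depth(1)=2, e.g. a·a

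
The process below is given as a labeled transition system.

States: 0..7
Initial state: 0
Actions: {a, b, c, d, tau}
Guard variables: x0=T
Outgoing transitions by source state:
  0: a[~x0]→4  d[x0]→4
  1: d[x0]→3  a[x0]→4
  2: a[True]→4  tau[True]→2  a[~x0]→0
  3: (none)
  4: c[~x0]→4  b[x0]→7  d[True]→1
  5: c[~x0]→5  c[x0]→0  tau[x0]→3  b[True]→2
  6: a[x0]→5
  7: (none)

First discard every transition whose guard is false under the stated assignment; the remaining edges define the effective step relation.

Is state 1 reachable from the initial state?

Answer: REACHABLE

Working:
Guard filter leaves 11 enabled edge(s).
L0 = {0}
L1 = {4}  now seen {0,4}
L2 = {1,7}  now seen {0,1,4,7}
L3 = {3}  now seen {0,1,3,4,7}
Reach set: {0,1,3,4,7}
trace reaching 1: d·d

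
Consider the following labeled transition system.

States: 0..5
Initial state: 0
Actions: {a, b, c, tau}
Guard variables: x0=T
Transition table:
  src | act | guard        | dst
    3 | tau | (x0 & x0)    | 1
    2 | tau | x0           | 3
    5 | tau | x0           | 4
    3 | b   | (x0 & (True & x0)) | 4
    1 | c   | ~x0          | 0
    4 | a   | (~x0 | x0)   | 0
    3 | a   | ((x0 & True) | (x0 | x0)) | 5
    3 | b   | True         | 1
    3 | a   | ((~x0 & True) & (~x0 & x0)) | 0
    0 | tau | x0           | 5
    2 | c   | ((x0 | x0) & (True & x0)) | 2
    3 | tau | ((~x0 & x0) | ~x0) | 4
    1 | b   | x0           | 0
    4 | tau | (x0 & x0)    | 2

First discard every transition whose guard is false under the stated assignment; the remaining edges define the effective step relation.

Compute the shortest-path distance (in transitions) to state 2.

Answer: 3

Trace:
Breadth-first toward 2:
  Layer 0: {0}
  Layer 1: {5}
  Layer 2: {4}
  Layer 3: {2}
depth(2)=3, e.g. tau·tau·tau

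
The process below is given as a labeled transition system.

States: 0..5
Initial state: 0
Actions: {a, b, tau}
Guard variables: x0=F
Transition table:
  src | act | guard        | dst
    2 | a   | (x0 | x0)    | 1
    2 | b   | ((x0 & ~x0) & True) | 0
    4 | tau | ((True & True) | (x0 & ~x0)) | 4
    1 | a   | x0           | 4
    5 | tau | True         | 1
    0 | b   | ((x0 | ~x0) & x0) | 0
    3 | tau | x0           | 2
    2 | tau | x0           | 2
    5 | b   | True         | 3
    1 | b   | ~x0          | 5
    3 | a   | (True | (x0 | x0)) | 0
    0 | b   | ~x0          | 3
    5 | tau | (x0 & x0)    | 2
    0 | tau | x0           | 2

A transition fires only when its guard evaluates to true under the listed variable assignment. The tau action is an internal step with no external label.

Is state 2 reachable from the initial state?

Answer: UNREACHABLE

Analysis:
Guard filter leaves 6 enabled edge(s).
Layer 0: {0}
Layer 1: {3}  total {0,3}
Reachable = {0,3}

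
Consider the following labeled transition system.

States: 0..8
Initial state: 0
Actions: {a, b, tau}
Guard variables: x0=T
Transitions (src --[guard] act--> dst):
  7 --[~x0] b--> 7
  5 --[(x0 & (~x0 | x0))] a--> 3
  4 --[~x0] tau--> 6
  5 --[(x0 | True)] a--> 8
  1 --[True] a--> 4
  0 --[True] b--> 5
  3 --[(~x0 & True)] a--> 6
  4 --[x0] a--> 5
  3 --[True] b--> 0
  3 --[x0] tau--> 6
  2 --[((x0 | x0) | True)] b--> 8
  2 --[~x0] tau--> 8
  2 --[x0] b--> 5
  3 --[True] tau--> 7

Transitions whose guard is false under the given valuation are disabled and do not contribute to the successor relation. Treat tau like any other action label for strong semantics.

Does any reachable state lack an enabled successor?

Reach set: {0,3,5,6,7,8}
  0: b→5  [deg 1]
  3: b→0  tau→6  tau→7  [deg 3]
  5: a→3  a→8  [deg 2]
  6: ∅  [deadlock]
  7: ∅  [deadlock]
  8: ∅  [deadlock]
witness 6: b·a·tau

Answer: DEADLOCK at state 6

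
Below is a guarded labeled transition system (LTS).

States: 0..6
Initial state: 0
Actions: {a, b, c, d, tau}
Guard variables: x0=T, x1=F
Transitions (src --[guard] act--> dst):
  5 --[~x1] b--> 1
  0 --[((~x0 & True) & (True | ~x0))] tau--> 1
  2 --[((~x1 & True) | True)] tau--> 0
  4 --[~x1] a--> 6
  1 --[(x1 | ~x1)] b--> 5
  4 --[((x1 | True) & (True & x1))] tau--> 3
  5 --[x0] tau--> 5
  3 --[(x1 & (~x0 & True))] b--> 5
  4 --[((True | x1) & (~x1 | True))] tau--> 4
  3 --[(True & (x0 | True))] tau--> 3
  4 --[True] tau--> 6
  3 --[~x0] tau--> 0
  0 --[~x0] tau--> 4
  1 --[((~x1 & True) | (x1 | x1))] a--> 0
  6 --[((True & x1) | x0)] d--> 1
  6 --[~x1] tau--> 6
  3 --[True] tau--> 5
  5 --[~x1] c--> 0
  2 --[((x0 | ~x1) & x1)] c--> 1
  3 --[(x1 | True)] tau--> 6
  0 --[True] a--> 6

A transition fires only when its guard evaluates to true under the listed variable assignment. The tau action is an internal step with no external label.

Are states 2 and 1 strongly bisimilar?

Answer: NOT BISIMILAR

Analysis:
Bisimulation quotient by refinement:
  P[0] = {{0,1,2,3,4,5,6}}
  P[1] = {{0},{1},{2,3},{4},{5},{6}}
  P[2] = {{0},{1},{2},{3},{4},{5},{6}}
Fixed point at round 3; 7 class(es).
2∈{2}, 1∈{1}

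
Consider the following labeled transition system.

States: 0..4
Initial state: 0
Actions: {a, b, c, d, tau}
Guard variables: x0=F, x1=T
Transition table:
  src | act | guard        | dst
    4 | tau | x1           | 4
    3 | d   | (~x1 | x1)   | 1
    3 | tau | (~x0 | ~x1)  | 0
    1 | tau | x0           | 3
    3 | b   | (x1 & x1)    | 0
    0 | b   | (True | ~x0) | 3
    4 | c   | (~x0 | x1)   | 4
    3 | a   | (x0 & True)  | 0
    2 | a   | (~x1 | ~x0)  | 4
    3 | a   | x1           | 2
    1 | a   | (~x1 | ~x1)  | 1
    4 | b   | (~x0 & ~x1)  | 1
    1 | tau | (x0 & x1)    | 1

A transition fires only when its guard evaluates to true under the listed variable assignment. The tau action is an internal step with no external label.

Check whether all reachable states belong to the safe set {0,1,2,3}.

Allowed set {0,1,2,3}
R = {0,1,2,3,4}
  0: ✓
  1: ✓
  2: ✓
  3: ✓
  4: ✗ unsafe
counterexample path to 4: b·a·a

Answer: INVARIANT VIOLATED at state 4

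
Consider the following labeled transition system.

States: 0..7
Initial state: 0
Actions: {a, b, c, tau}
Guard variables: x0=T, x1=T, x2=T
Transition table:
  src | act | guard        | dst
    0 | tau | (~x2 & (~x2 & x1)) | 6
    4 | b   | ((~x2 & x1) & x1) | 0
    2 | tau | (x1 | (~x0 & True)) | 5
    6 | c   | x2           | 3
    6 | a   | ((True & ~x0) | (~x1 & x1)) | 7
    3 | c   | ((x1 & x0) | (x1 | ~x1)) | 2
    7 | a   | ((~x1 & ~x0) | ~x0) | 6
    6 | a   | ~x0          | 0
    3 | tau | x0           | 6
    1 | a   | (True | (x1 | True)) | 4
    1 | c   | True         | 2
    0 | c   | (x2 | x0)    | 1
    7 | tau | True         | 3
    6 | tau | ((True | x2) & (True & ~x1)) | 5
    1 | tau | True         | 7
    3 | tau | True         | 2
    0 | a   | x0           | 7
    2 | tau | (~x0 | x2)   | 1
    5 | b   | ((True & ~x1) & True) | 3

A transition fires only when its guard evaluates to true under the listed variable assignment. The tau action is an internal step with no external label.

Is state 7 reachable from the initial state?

Answer: REACHABLE

Working:
After dropping false guards: 12 live edges.
L0 = {0}
L1 = {1,7}  now seen {0,1,7}
L2 = {2,3,4}  now seen {0,1,2,3,4,7}
L3 = {5,6}  now seen {0,1,2,3,4,5,6,7}
R = {0,1,2,3,4,5,6,7}
Path to 7: a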